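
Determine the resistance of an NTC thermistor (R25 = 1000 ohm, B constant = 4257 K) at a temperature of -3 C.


NTC thermistor equation: Rt = R25 * exp(B * (1/T - 1/T25)).
T in Kelvin: 270.15 K, T25 = 298.15 K
1/T - 1/T25 = 1/270.15 - 1/298.15 = 0.00034763
B * (1/T - 1/T25) = 4257 * 0.00034763 = 1.4799
Rt = 1000 * exp(1.4799) = 4392.3 ohm

4392.3 ohm


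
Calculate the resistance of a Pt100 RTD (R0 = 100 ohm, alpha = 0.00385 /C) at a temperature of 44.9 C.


The RTD equation: Rt = R0 * (1 + alpha * T).
Rt = 100 * (1 + 0.00385 * 44.9)
Rt = 100 * (1 + 0.172865)
Rt = 100 * 1.172865
Rt = 117.287 ohm

117.287 ohm


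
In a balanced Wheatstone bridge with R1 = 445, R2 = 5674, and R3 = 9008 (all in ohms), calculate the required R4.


At balance: R1*R4 = R2*R3, so R4 = R2*R3/R1.
R4 = 5674 * 9008 / 445
R4 = 51111392 / 445
R4 = 114857.06 ohm

114857.06 ohm


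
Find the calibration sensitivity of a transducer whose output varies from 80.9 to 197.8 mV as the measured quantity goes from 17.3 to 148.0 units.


Sensitivity = (y2 - y1) / (x2 - x1).
S = (197.8 - 80.9) / (148.0 - 17.3)
S = 116.9 / 130.7
S = 0.8944 mV/unit

0.8944 mV/unit


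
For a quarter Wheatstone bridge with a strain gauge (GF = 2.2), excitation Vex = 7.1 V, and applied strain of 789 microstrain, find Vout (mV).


Quarter bridge output: Vout = (GF * epsilon * Vex) / 4.
Vout = (2.2 * 789e-6 * 7.1) / 4
Vout = 0.01232418 / 4 V
Vout = 0.00308104 V = 3.081 mV

3.081 mV


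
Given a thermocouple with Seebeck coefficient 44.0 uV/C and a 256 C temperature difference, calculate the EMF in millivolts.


The thermocouple output V = sensitivity * dT.
V = 44.0 uV/C * 256 C
V = 11264.0 uV
V = 11.264 mV

11.264 mV


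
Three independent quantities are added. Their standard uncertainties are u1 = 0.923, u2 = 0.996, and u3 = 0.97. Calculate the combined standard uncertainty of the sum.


For a sum of independent quantities, uc = sqrt(u1^2 + u2^2 + u3^2).
uc = sqrt(0.923^2 + 0.996^2 + 0.97^2)
uc = sqrt(0.851929 + 0.992016 + 0.9409)
uc = 1.6688

1.6688


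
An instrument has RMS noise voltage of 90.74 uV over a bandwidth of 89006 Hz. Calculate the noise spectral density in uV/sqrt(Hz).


Noise spectral density = Vrms / sqrt(BW).
NSD = 90.74 / sqrt(89006)
NSD = 90.74 / 298.3387
NSD = 0.3042 uV/sqrt(Hz)

0.3042 uV/sqrt(Hz)


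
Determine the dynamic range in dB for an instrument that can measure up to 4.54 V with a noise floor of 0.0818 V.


Dynamic range = 20 * log10(Vmax / Vnoise).
DR = 20 * log10(4.54 / 0.0818)
DR = 20 * log10(55.5)
DR = 34.89 dB

34.89 dB


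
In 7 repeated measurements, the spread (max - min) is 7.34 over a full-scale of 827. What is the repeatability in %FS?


Repeatability = (spread / full scale) * 100%.
R = (7.34 / 827) * 100
R = 0.888 %FS

0.888 %FS


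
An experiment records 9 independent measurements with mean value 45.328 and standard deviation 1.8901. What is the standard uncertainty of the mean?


The standard uncertainty for Type A evaluation is u = s / sqrt(n).
u = 1.8901 / sqrt(9)
u = 1.8901 / 3.0
u = 0.63

0.63


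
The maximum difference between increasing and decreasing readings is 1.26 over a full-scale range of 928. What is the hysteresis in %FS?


Hysteresis = (max difference / full scale) * 100%.
H = (1.26 / 928) * 100
H = 0.136 %FS

0.136 %FS


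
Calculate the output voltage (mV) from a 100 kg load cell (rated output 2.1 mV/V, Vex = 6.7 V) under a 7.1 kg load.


Vout = rated_output * Vex * (load / capacity).
Vout = 2.1 * 6.7 * (7.1 / 100)
Vout = 2.1 * 6.7 * 0.071
Vout = 0.999 mV

0.999 mV


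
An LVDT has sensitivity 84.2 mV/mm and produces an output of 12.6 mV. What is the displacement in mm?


Displacement = Vout / sensitivity.
d = 12.6 / 84.2
d = 0.15 mm

0.15 mm


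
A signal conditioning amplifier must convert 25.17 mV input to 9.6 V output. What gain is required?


Gain = Vout / Vin (converting to same units).
G = 9.6 V / 25.17 mV
G = 9600.0 mV / 25.17 mV
G = 381.41

381.41


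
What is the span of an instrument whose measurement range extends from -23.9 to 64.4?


Span = upper range - lower range.
Span = 64.4 - (-23.9)
Span = 88.3

88.3


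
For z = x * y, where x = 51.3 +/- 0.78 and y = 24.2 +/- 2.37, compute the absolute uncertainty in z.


For a product z = x*y, the relative uncertainty is:
uz/z = sqrt((ux/x)^2 + (uy/y)^2)
Relative uncertainties: ux/x = 0.78/51.3 = 0.015205
uy/y = 2.37/24.2 = 0.097934
z = 51.3 * 24.2 = 1241.5
uz = 1241.5 * sqrt(0.015205^2 + 0.097934^2) = 123.038

123.038


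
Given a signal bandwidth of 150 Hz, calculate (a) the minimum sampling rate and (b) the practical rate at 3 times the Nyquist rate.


By Nyquist theorem, fs_min = 2 * fmax.
fs_min = 2 * 150 = 300 Hz
Practical rate = 3 * fs_min = 3 * 300 = 900 Hz

fs_min = 300 Hz, fs_practical = 900 Hz


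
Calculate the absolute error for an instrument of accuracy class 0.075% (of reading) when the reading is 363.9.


Absolute error = (accuracy% / 100) * reading.
Error = (0.075 / 100) * 363.9
Error = 0.00075 * 363.9
Error = 0.2729

0.2729


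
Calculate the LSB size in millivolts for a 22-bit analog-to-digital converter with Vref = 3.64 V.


The resolution (LSB) of an ADC is Vref / 2^n.
LSB = 3.64 / 2^22
LSB = 3.64 / 4194304
LSB = 8.7e-07 V = 0.00086784 mV

0.00086784 mV


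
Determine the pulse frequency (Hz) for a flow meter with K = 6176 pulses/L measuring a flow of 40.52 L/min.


Frequency = K * Q / 60 (converting L/min to L/s).
f = 6176 * 40.52 / 60
f = 250251.52 / 60
f = 4170.86 Hz

4170.86 Hz


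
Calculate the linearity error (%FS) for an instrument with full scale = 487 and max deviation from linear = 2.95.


Linearity error = (max deviation / full scale) * 100%.
Linearity = (2.95 / 487) * 100
Linearity = 0.606 %FS

0.606 %FS


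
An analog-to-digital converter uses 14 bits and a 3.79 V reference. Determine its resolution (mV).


The resolution (LSB) of an ADC is Vref / 2^n.
LSB = 3.79 / 2^14
LSB = 3.79 / 16384
LSB = 0.00023132 V = 0.23132324 mV

0.23132324 mV


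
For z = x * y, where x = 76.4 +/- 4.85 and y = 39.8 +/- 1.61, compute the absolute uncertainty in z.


For a product z = x*y, the relative uncertainty is:
uz/z = sqrt((ux/x)^2 + (uy/y)^2)
Relative uncertainties: ux/x = 4.85/76.4 = 0.063482
uy/y = 1.61/39.8 = 0.040452
z = 76.4 * 39.8 = 3040.7
uz = 3040.7 * sqrt(0.063482^2 + 0.040452^2) = 228.89

228.89


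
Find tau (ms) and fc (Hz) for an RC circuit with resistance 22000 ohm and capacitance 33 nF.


Time constant: tau = R * C.
tau = 22000 * 3.30e-08 = 0.000726 s
tau = 0.726 ms
Cutoff frequency: fc = 1 / (2*pi*R*C).
fc = 1 / (2*pi*0.000726) = 219.22 Hz

tau = 0.726 ms, fc = 219.22 Hz


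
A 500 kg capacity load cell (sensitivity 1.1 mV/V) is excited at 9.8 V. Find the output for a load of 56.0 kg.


Vout = rated_output * Vex * (load / capacity).
Vout = 1.1 * 9.8 * (56.0 / 500)
Vout = 1.1 * 9.8 * 0.112
Vout = 1.207 mV

1.207 mV


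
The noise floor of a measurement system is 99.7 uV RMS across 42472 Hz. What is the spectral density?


Noise spectral density = Vrms / sqrt(BW).
NSD = 99.7 / sqrt(42472)
NSD = 99.7 / 206.0874
NSD = 0.4838 uV/sqrt(Hz)

0.4838 uV/sqrt(Hz)


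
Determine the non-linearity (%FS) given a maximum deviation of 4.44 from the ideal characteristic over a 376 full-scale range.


Linearity error = (max deviation / full scale) * 100%.
Linearity = (4.44 / 376) * 100
Linearity = 1.181 %FS

1.181 %FS


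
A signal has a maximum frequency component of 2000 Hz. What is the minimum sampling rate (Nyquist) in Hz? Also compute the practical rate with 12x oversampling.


By Nyquist theorem, fs_min = 2 * fmax.
fs_min = 2 * 2000 = 4000 Hz
Practical rate = 12 * fs_min = 12 * 4000 = 48000 Hz

fs_min = 4000 Hz, fs_practical = 48000 Hz


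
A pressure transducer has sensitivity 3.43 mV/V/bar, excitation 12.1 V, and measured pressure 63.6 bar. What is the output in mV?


Output = sensitivity * Vex * P.
Vout = 3.43 * 12.1 * 63.6
Vout = 41.503 * 63.6
Vout = 2639.59 mV

2639.59 mV


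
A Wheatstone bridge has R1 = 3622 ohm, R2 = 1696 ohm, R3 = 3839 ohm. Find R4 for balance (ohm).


At balance: R1*R4 = R2*R3, so R4 = R2*R3/R1.
R4 = 1696 * 3839 / 3622
R4 = 6510944 / 3622
R4 = 1797.61 ohm

1797.61 ohm


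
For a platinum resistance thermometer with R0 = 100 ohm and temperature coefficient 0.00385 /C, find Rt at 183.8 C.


The RTD equation: Rt = R0 * (1 + alpha * T).
Rt = 100 * (1 + 0.00385 * 183.8)
Rt = 100 * (1 + 0.70763)
Rt = 100 * 1.70763
Rt = 170.763 ohm

170.763 ohm


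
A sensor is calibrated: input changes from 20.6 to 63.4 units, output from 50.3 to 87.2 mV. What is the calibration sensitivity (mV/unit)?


Sensitivity = (y2 - y1) / (x2 - x1).
S = (87.2 - 50.3) / (63.4 - 20.6)
S = 36.9 / 42.8
S = 0.8621 mV/unit

0.8621 mV/unit


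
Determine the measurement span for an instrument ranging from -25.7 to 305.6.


Span = upper range - lower range.
Span = 305.6 - (-25.7)
Span = 331.3

331.3


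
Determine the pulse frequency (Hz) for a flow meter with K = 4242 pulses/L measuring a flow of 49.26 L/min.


Frequency = K * Q / 60 (converting L/min to L/s).
f = 4242 * 49.26 / 60
f = 208960.92 / 60
f = 3482.68 Hz

3482.68 Hz


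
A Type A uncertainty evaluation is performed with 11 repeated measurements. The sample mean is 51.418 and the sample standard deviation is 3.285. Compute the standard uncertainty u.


The standard uncertainty for Type A evaluation is u = s / sqrt(n).
u = 3.285 / sqrt(11)
u = 3.285 / 3.3166
u = 0.9905

0.9905


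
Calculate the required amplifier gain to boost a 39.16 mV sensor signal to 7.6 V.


Gain = Vout / Vin (converting to same units).
G = 7.6 V / 39.16 mV
G = 7600.0 mV / 39.16 mV
G = 194.08

194.08


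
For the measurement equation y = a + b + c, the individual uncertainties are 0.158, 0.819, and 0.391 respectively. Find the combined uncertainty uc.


For a sum of independent quantities, uc = sqrt(u1^2 + u2^2 + u3^2).
uc = sqrt(0.158^2 + 0.819^2 + 0.391^2)
uc = sqrt(0.024964 + 0.670761 + 0.152881)
uc = 0.9212

0.9212


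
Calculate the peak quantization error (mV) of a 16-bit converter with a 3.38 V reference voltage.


The maximum quantization error is +/- LSB/2.
LSB = Vref / 2^n = 3.38 / 65536 = 5.157e-05 V
Max error = LSB / 2 = 5.157e-05 / 2 = 2.579e-05 V
Max error = 0.0258 mV

0.0258 mV


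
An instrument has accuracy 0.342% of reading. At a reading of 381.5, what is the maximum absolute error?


Absolute error = (accuracy% / 100) * reading.
Error = (0.342 / 100) * 381.5
Error = 0.00342 * 381.5
Error = 1.3047

1.3047


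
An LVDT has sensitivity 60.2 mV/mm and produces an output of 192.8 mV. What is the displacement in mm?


Displacement = Vout / sensitivity.
d = 192.8 / 60.2
d = 3.203 mm

3.203 mm


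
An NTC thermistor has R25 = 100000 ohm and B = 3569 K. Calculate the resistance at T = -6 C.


NTC thermistor equation: Rt = R25 * exp(B * (1/T - 1/T25)).
T in Kelvin: 267.15 K, T25 = 298.15 K
1/T - 1/T25 = 1/267.15 - 1/298.15 = 0.0003892
B * (1/T - 1/T25) = 3569 * 0.0003892 = 1.3891
Rt = 100000 * exp(1.3891) = 401104.3 ohm

401104.3 ohm


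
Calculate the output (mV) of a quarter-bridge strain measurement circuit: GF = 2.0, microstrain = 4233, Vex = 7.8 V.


Quarter bridge output: Vout = (GF * epsilon * Vex) / 4.
Vout = (2.0 * 4233e-6 * 7.8) / 4
Vout = 0.0660348 / 4 V
Vout = 0.0165087 V = 16.5087 mV

16.5087 mV


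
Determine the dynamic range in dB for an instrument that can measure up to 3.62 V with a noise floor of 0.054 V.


Dynamic range = 20 * log10(Vmax / Vnoise).
DR = 20 * log10(3.62 / 0.054)
DR = 20 * log10(67.04)
DR = 36.53 dB

36.53 dB


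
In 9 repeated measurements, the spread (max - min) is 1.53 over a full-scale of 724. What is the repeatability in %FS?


Repeatability = (spread / full scale) * 100%.
R = (1.53 / 724) * 100
R = 0.211 %FS

0.211 %FS


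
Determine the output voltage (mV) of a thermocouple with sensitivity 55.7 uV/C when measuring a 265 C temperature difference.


The thermocouple output V = sensitivity * dT.
V = 55.7 uV/C * 265 C
V = 14760.5 uV
V = 14.761 mV

14.761 mV


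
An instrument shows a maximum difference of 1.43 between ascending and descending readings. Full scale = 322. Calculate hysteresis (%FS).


Hysteresis = (max difference / full scale) * 100%.
H = (1.43 / 322) * 100
H = 0.444 %FS

0.444 %FS


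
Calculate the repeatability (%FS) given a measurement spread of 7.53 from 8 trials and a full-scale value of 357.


Repeatability = (spread / full scale) * 100%.
R = (7.53 / 357) * 100
R = 2.109 %FS

2.109 %FS


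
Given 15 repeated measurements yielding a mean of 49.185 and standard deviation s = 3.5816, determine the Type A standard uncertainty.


The standard uncertainty for Type A evaluation is u = s / sqrt(n).
u = 3.5816 / sqrt(15)
u = 3.5816 / 3.873
u = 0.9248

0.9248


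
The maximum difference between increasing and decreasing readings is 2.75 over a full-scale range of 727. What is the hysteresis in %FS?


Hysteresis = (max difference / full scale) * 100%.
H = (2.75 / 727) * 100
H = 0.378 %FS

0.378 %FS


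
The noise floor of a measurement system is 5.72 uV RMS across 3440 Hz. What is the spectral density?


Noise spectral density = Vrms / sqrt(BW).
NSD = 5.72 / sqrt(3440)
NSD = 5.72 / 58.6515
NSD = 0.0975 uV/sqrt(Hz)

0.0975 uV/sqrt(Hz)


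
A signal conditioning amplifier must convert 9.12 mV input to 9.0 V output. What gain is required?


Gain = Vout / Vin (converting to same units).
G = 9.0 V / 9.12 mV
G = 9000.0 mV / 9.12 mV
G = 986.84

986.84


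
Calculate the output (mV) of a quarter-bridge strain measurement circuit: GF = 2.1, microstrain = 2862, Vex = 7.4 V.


Quarter bridge output: Vout = (GF * epsilon * Vex) / 4.
Vout = (2.1 * 2862e-6 * 7.4) / 4
Vout = 0.04447548 / 4 V
Vout = 0.01111887 V = 11.1189 mV

11.1189 mV


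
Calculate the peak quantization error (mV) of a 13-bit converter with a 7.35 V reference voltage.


The maximum quantization error is +/- LSB/2.
LSB = Vref / 2^n = 7.35 / 8192 = 0.00089722 V
Max error = LSB / 2 = 0.00089722 / 2 = 0.00044861 V
Max error = 0.4486 mV

0.4486 mV


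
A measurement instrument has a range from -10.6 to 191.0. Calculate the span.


Span = upper range - lower range.
Span = 191.0 - (-10.6)
Span = 201.6

201.6


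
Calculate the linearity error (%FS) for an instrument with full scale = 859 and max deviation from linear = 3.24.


Linearity error = (max deviation / full scale) * 100%.
Linearity = (3.24 / 859) * 100
Linearity = 0.377 %FS

0.377 %FS


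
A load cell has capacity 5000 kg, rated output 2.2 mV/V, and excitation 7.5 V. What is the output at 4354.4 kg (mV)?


Vout = rated_output * Vex * (load / capacity).
Vout = 2.2 * 7.5 * (4354.4 / 5000)
Vout = 2.2 * 7.5 * 0.87088
Vout = 14.37 mV

14.37 mV


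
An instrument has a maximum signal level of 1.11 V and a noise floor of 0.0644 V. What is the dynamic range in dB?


Dynamic range = 20 * log10(Vmax / Vnoise).
DR = 20 * log10(1.11 / 0.0644)
DR = 20 * log10(17.24)
DR = 24.73 dB

24.73 dB


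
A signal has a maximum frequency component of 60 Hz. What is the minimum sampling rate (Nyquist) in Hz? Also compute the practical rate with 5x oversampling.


By Nyquist theorem, fs_min = 2 * fmax.
fs_min = 2 * 60 = 120 Hz
Practical rate = 5 * fs_min = 5 * 120 = 600 Hz

fs_min = 120 Hz, fs_practical = 600 Hz


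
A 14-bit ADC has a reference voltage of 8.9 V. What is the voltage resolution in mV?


The resolution (LSB) of an ADC is Vref / 2^n.
LSB = 8.9 / 2^14
LSB = 8.9 / 16384
LSB = 0.00054321 V = 0.54321289 mV

0.54321289 mV


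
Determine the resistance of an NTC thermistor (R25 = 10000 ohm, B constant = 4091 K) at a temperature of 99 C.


NTC thermistor equation: Rt = R25 * exp(B * (1/T - 1/T25)).
T in Kelvin: 372.15 K, T25 = 298.15 K
1/T - 1/T25 = 1/372.15 - 1/298.15 = -0.00066693
B * (1/T - 1/T25) = 4091 * -0.00066693 = -2.7284
Rt = 10000 * exp(-2.7284) = 653.2 ohm

653.2 ohm


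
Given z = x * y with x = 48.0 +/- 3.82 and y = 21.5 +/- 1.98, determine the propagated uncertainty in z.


For a product z = x*y, the relative uncertainty is:
uz/z = sqrt((ux/x)^2 + (uy/y)^2)
Relative uncertainties: ux/x = 3.82/48.0 = 0.079583
uy/y = 1.98/21.5 = 0.092093
z = 48.0 * 21.5 = 1032.0
uz = 1032.0 * sqrt(0.079583^2 + 0.092093^2) = 125.61

125.61


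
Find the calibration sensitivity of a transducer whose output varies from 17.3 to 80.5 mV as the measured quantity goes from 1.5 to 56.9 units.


Sensitivity = (y2 - y1) / (x2 - x1).
S = (80.5 - 17.3) / (56.9 - 1.5)
S = 63.2 / 55.4
S = 1.1408 mV/unit

1.1408 mV/unit


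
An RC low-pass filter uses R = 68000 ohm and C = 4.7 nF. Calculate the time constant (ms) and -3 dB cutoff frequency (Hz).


Time constant: tau = R * C.
tau = 68000 * 4.70e-09 = 0.0003196 s
tau = 0.3196 ms
Cutoff frequency: fc = 1 / (2*pi*R*C).
fc = 1 / (2*pi*0.0003196) = 497.98 Hz

tau = 0.3196 ms, fc = 497.98 Hz


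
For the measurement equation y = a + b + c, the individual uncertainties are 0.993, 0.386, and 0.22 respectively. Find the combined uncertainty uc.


For a sum of independent quantities, uc = sqrt(u1^2 + u2^2 + u3^2).
uc = sqrt(0.993^2 + 0.386^2 + 0.22^2)
uc = sqrt(0.986049 + 0.148996 + 0.0484)
uc = 1.0879

1.0879


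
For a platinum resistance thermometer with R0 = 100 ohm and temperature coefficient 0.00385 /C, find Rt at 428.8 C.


The RTD equation: Rt = R0 * (1 + alpha * T).
Rt = 100 * (1 + 0.00385 * 428.8)
Rt = 100 * (1 + 1.65088)
Rt = 100 * 2.65088
Rt = 265.088 ohm

265.088 ohm


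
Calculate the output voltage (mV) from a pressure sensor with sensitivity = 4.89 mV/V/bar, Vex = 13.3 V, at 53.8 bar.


Output = sensitivity * Vex * P.
Vout = 4.89 * 13.3 * 53.8
Vout = 65.037 * 53.8
Vout = 3498.99 mV

3498.99 mV


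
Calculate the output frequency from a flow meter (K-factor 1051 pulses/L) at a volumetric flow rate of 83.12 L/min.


Frequency = K * Q / 60 (converting L/min to L/s).
f = 1051 * 83.12 / 60
f = 87359.12 / 60
f = 1455.99 Hz

1455.99 Hz


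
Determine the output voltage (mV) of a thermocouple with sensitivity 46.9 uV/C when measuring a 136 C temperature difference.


The thermocouple output V = sensitivity * dT.
V = 46.9 uV/C * 136 C
V = 6378.4 uV
V = 6.378 mV

6.378 mV


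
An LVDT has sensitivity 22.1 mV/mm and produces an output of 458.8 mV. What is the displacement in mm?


Displacement = Vout / sensitivity.
d = 458.8 / 22.1
d = 20.76 mm

20.76 mm


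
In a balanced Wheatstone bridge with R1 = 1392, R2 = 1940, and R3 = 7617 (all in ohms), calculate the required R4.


At balance: R1*R4 = R2*R3, so R4 = R2*R3/R1.
R4 = 1940 * 7617 / 1392
R4 = 14776980 / 1392
R4 = 10615.65 ohm

10615.65 ohm


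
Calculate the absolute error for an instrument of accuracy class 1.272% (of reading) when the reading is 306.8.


Absolute error = (accuracy% / 100) * reading.
Error = (1.272 / 100) * 306.8
Error = 0.01272 * 306.8
Error = 3.9025

3.9025


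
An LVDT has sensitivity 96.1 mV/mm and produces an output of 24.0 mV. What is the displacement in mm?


Displacement = Vout / sensitivity.
d = 24.0 / 96.1
d = 0.25 mm

0.25 mm


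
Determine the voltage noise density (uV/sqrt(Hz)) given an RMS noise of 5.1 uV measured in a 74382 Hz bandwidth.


Noise spectral density = Vrms / sqrt(BW).
NSD = 5.1 / sqrt(74382)
NSD = 5.1 / 272.7306
NSD = 0.0187 uV/sqrt(Hz)

0.0187 uV/sqrt(Hz)


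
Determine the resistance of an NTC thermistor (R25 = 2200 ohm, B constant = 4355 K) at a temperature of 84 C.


NTC thermistor equation: Rt = R25 * exp(B * (1/T - 1/T25)).
T in Kelvin: 357.15 K, T25 = 298.15 K
1/T - 1/T25 = 1/357.15 - 1/298.15 = -0.00055407
B * (1/T - 1/T25) = 4355 * -0.00055407 = -2.413
Rt = 2200 * exp(-2.413) = 197.0 ohm

197.0 ohm


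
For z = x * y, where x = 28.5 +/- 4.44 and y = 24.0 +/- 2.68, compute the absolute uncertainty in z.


For a product z = x*y, the relative uncertainty is:
uz/z = sqrt((ux/x)^2 + (uy/y)^2)
Relative uncertainties: ux/x = 4.44/28.5 = 0.155789
uy/y = 2.68/24.0 = 0.111667
z = 28.5 * 24.0 = 684.0
uz = 684.0 * sqrt(0.155789^2 + 0.111667^2) = 131.107

131.107


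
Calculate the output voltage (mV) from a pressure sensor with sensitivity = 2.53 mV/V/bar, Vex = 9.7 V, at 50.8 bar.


Output = sensitivity * Vex * P.
Vout = 2.53 * 9.7 * 50.8
Vout = 24.541 * 50.8
Vout = 1246.68 mV

1246.68 mV


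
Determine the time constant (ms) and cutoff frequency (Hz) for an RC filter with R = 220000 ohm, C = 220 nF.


Time constant: tau = R * C.
tau = 220000 * 2.20e-07 = 0.0484 s
tau = 48.4 ms
Cutoff frequency: fc = 1 / (2*pi*R*C).
fc = 1 / (2*pi*0.0484) = 3.29 Hz

tau = 48.4 ms, fc = 3.29 Hz


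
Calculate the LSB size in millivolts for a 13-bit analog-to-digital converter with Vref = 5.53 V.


The resolution (LSB) of an ADC is Vref / 2^n.
LSB = 5.53 / 2^13
LSB = 5.53 / 8192
LSB = 0.00067505 V = 0.67504883 mV

0.67504883 mV


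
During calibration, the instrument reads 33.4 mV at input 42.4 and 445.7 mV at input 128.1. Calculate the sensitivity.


Sensitivity = (y2 - y1) / (x2 - x1).
S = (445.7 - 33.4) / (128.1 - 42.4)
S = 412.3 / 85.7
S = 4.811 mV/unit

4.811 mV/unit


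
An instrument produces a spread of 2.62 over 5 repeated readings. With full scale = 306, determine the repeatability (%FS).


Repeatability = (spread / full scale) * 100%.
R = (2.62 / 306) * 100
R = 0.856 %FS

0.856 %FS


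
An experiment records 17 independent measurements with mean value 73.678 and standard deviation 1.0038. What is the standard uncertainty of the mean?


The standard uncertainty for Type A evaluation is u = s / sqrt(n).
u = 1.0038 / sqrt(17)
u = 1.0038 / 4.1231
u = 0.2435

0.2435


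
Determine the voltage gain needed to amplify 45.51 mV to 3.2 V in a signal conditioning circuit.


Gain = Vout / Vin (converting to same units).
G = 3.2 V / 45.51 mV
G = 3200.0 mV / 45.51 mV
G = 70.31

70.31


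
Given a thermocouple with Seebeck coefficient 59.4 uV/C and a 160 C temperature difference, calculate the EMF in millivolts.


The thermocouple output V = sensitivity * dT.
V = 59.4 uV/C * 160 C
V = 9504.0 uV
V = 9.504 mV

9.504 mV


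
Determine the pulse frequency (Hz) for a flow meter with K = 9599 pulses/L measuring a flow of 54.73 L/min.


Frequency = K * Q / 60 (converting L/min to L/s).
f = 9599 * 54.73 / 60
f = 525353.27 / 60
f = 8755.89 Hz

8755.89 Hz


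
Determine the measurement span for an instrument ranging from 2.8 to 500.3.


Span = upper range - lower range.
Span = 500.3 - (2.8)
Span = 497.5

497.5


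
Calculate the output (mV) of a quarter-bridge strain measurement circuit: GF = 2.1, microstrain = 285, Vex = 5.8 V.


Quarter bridge output: Vout = (GF * epsilon * Vex) / 4.
Vout = (2.1 * 285e-6 * 5.8) / 4
Vout = 0.0034713 / 4 V
Vout = 0.00086782 V = 0.8678 mV

0.8678 mV


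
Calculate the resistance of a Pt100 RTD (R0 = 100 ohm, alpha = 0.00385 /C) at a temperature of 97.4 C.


The RTD equation: Rt = R0 * (1 + alpha * T).
Rt = 100 * (1 + 0.00385 * 97.4)
Rt = 100 * (1 + 0.37499)
Rt = 100 * 1.37499
Rt = 137.499 ohm

137.499 ohm


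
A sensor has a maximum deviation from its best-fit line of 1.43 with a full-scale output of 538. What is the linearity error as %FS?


Linearity error = (max deviation / full scale) * 100%.
Linearity = (1.43 / 538) * 100
Linearity = 0.266 %FS

0.266 %FS


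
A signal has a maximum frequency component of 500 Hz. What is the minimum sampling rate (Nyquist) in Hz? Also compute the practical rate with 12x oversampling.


By Nyquist theorem, fs_min = 2 * fmax.
fs_min = 2 * 500 = 1000 Hz
Practical rate = 12 * fs_min = 12 * 1000 = 12000 Hz

fs_min = 1000 Hz, fs_practical = 12000 Hz


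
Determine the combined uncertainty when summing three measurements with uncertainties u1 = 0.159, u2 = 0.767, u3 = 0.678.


For a sum of independent quantities, uc = sqrt(u1^2 + u2^2 + u3^2).
uc = sqrt(0.159^2 + 0.767^2 + 0.678^2)
uc = sqrt(0.025281 + 0.588289 + 0.459684)
uc = 1.036

1.036


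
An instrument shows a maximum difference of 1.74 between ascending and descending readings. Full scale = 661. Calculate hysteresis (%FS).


Hysteresis = (max difference / full scale) * 100%.
H = (1.74 / 661) * 100
H = 0.263 %FS

0.263 %FS


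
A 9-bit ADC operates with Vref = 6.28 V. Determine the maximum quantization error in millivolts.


The maximum quantization error is +/- LSB/2.
LSB = Vref / 2^n = 6.28 / 512 = 0.01226563 V
Max error = LSB / 2 = 0.01226563 / 2 = 0.00613281 V
Max error = 6.1328 mV

6.1328 mV


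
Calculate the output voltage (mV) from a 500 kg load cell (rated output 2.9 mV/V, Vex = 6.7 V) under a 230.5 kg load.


Vout = rated_output * Vex * (load / capacity).
Vout = 2.9 * 6.7 * (230.5 / 500)
Vout = 2.9 * 6.7 * 0.461
Vout = 8.957 mV

8.957 mV


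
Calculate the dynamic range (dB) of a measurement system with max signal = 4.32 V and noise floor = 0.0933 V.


Dynamic range = 20 * log10(Vmax / Vnoise).
DR = 20 * log10(4.32 / 0.0933)
DR = 20 * log10(46.3)
DR = 33.31 dB

33.31 dB


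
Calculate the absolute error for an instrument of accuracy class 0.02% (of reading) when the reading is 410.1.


Absolute error = (accuracy% / 100) * reading.
Error = (0.02 / 100) * 410.1
Error = 0.0002 * 410.1
Error = 0.082

0.082


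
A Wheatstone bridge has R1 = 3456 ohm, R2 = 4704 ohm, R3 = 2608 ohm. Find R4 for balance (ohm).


At balance: R1*R4 = R2*R3, so R4 = R2*R3/R1.
R4 = 4704 * 2608 / 3456
R4 = 12268032 / 3456
R4 = 3549.78 ohm

3549.78 ohm


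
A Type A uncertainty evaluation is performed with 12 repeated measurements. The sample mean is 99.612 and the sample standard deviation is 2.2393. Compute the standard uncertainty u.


The standard uncertainty for Type A evaluation is u = s / sqrt(n).
u = 2.2393 / sqrt(12)
u = 2.2393 / 3.4641
u = 0.6464

0.6464


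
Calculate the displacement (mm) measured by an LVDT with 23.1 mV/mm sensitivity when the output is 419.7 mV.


Displacement = Vout / sensitivity.
d = 419.7 / 23.1
d = 18.169 mm

18.169 mm


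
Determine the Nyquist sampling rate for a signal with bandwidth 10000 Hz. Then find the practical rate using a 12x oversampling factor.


By Nyquist theorem, fs_min = 2 * fmax.
fs_min = 2 * 10000 = 20000 Hz
Practical rate = 12 * fs_min = 12 * 20000 = 240000 Hz

fs_min = 20000 Hz, fs_practical = 240000 Hz


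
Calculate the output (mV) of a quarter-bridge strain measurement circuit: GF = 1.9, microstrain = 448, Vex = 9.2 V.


Quarter bridge output: Vout = (GF * epsilon * Vex) / 4.
Vout = (1.9 * 448e-6 * 9.2) / 4
Vout = 0.00783104 / 4 V
Vout = 0.00195776 V = 1.9578 mV

1.9578 mV


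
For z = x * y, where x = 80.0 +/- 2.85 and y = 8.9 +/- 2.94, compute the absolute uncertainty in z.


For a product z = x*y, the relative uncertainty is:
uz/z = sqrt((ux/x)^2 + (uy/y)^2)
Relative uncertainties: ux/x = 2.85/80.0 = 0.035625
uy/y = 2.94/8.9 = 0.330337
z = 80.0 * 8.9 = 712.0
uz = 712.0 * sqrt(0.035625^2 + 0.330337^2) = 236.564

236.564


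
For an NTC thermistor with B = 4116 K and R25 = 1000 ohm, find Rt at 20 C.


NTC thermistor equation: Rt = R25 * exp(B * (1/T - 1/T25)).
T in Kelvin: 293.15 K, T25 = 298.15 K
1/T - 1/T25 = 1/293.15 - 1/298.15 = 5.721e-05
B * (1/T - 1/T25) = 4116 * 5.721e-05 = 0.2355
Rt = 1000 * exp(0.2355) = 1265.5 ohm

1265.5 ohm


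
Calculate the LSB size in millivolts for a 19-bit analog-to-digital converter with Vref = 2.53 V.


The resolution (LSB) of an ADC is Vref / 2^n.
LSB = 2.53 / 2^19
LSB = 2.53 / 524288
LSB = 4.83e-06 V = 0.00482559 mV

0.00482559 mV


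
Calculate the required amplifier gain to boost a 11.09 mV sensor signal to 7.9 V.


Gain = Vout / Vin (converting to same units).
G = 7.9 V / 11.09 mV
G = 7900.0 mV / 11.09 mV
G = 712.35

712.35


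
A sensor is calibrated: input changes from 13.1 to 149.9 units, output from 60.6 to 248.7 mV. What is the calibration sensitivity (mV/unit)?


Sensitivity = (y2 - y1) / (x2 - x1).
S = (248.7 - 60.6) / (149.9 - 13.1)
S = 188.1 / 136.8
S = 1.375 mV/unit

1.375 mV/unit


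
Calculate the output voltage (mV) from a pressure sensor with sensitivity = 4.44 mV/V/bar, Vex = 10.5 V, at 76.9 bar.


Output = sensitivity * Vex * P.
Vout = 4.44 * 10.5 * 76.9
Vout = 46.62 * 76.9
Vout = 3585.08 mV

3585.08 mV


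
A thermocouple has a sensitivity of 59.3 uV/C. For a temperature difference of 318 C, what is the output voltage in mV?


The thermocouple output V = sensitivity * dT.
V = 59.3 uV/C * 318 C
V = 18857.4 uV
V = 18.857 mV

18.857 mV


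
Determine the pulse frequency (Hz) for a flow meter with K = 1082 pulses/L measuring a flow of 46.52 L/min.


Frequency = K * Q / 60 (converting L/min to L/s).
f = 1082 * 46.52 / 60
f = 50334.64 / 60
f = 838.91 Hz

838.91 Hz


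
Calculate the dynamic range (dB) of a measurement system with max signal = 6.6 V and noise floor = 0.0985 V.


Dynamic range = 20 * log10(Vmax / Vnoise).
DR = 20 * log10(6.6 / 0.0985)
DR = 20 * log10(67.01)
DR = 36.52 dB

36.52 dB


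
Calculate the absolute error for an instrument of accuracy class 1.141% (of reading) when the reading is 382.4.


Absolute error = (accuracy% / 100) * reading.
Error = (1.141 / 100) * 382.4
Error = 0.01141 * 382.4
Error = 4.3632

4.3632


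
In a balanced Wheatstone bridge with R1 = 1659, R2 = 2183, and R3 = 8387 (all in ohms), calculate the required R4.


At balance: R1*R4 = R2*R3, so R4 = R2*R3/R1.
R4 = 2183 * 8387 / 1659
R4 = 18308821 / 1659
R4 = 11036.06 ohm

11036.06 ohm


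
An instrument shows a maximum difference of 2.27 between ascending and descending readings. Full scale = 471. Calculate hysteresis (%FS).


Hysteresis = (max difference / full scale) * 100%.
H = (2.27 / 471) * 100
H = 0.482 %FS

0.482 %FS


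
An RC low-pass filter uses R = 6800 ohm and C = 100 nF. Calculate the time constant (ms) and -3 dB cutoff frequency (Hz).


Time constant: tau = R * C.
tau = 6800 * 1.00e-07 = 0.00068 s
tau = 0.68 ms
Cutoff frequency: fc = 1 / (2*pi*R*C).
fc = 1 / (2*pi*0.00068) = 234.05 Hz

tau = 0.68 ms, fc = 234.05 Hz


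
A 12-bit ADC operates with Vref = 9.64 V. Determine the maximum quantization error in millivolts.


The maximum quantization error is +/- LSB/2.
LSB = Vref / 2^n = 9.64 / 4096 = 0.00235352 V
Max error = LSB / 2 = 0.00235352 / 2 = 0.00117676 V
Max error = 1.1768 mV

1.1768 mV


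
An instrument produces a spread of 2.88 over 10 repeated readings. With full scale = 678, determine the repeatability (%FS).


Repeatability = (spread / full scale) * 100%.
R = (2.88 / 678) * 100
R = 0.425 %FS

0.425 %FS


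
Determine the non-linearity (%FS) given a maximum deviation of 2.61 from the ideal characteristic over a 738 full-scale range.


Linearity error = (max deviation / full scale) * 100%.
Linearity = (2.61 / 738) * 100
Linearity = 0.354 %FS

0.354 %FS


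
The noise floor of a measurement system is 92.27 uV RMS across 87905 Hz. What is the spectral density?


Noise spectral density = Vrms / sqrt(BW).
NSD = 92.27 / sqrt(87905)
NSD = 92.27 / 296.4878
NSD = 0.3112 uV/sqrt(Hz)

0.3112 uV/sqrt(Hz)


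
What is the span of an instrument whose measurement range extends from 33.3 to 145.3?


Span = upper range - lower range.
Span = 145.3 - (33.3)
Span = 112.0

112.0


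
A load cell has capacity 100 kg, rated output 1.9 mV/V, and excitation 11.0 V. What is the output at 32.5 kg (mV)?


Vout = rated_output * Vex * (load / capacity).
Vout = 1.9 * 11.0 * (32.5 / 100)
Vout = 1.9 * 11.0 * 0.325
Vout = 6.793 mV

6.793 mV


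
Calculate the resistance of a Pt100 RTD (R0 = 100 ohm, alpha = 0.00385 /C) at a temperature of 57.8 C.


The RTD equation: Rt = R0 * (1 + alpha * T).
Rt = 100 * (1 + 0.00385 * 57.8)
Rt = 100 * (1 + 0.22253)
Rt = 100 * 1.22253
Rt = 122.253 ohm

122.253 ohm


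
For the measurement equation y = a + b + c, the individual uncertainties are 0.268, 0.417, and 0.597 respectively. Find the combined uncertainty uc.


For a sum of independent quantities, uc = sqrt(u1^2 + u2^2 + u3^2).
uc = sqrt(0.268^2 + 0.417^2 + 0.597^2)
uc = sqrt(0.071824 + 0.173889 + 0.356409)
uc = 0.776

0.776


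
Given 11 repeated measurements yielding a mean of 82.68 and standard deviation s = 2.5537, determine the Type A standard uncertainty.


The standard uncertainty for Type A evaluation is u = s / sqrt(n).
u = 2.5537 / sqrt(11)
u = 2.5537 / 3.3166
u = 0.77

0.77


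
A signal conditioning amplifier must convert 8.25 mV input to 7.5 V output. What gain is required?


Gain = Vout / Vin (converting to same units).
G = 7.5 V / 8.25 mV
G = 7500.0 mV / 8.25 mV
G = 909.09

909.09


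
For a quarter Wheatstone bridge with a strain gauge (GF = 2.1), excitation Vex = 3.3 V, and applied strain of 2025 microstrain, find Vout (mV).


Quarter bridge output: Vout = (GF * epsilon * Vex) / 4.
Vout = (2.1 * 2025e-6 * 3.3) / 4
Vout = 0.01403325 / 4 V
Vout = 0.00350831 V = 3.5083 mV

3.5083 mV


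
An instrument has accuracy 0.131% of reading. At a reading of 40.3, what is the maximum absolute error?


Absolute error = (accuracy% / 100) * reading.
Error = (0.131 / 100) * 40.3
Error = 0.00131 * 40.3
Error = 0.0528

0.0528


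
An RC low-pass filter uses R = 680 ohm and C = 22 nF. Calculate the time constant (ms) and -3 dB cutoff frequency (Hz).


Time constant: tau = R * C.
tau = 680 * 2.20e-08 = 1.496e-05 s
tau = 0.015 ms
Cutoff frequency: fc = 1 / (2*pi*R*C).
fc = 1 / (2*pi*1.496e-05) = 10638.7 Hz

tau = 0.015 ms, fc = 10638.7 Hz


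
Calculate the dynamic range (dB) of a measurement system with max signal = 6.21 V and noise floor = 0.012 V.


Dynamic range = 20 * log10(Vmax / Vnoise).
DR = 20 * log10(6.21 / 0.012)
DR = 20 * log10(517.5)
DR = 54.28 dB

54.28 dB


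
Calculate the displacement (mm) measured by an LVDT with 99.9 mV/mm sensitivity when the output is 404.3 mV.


Displacement = Vout / sensitivity.
d = 404.3 / 99.9
d = 4.047 mm

4.047 mm


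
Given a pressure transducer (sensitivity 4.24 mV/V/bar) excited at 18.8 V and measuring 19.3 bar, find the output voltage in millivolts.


Output = sensitivity * Vex * P.
Vout = 4.24 * 18.8 * 19.3
Vout = 79.712 * 19.3
Vout = 1538.44 mV

1538.44 mV


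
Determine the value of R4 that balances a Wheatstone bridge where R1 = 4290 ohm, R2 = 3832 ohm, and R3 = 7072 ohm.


At balance: R1*R4 = R2*R3, so R4 = R2*R3/R1.
R4 = 3832 * 7072 / 4290
R4 = 27099904 / 4290
R4 = 6316.99 ohm

6316.99 ohm


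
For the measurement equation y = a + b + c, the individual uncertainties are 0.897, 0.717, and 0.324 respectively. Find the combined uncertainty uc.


For a sum of independent quantities, uc = sqrt(u1^2 + u2^2 + u3^2).
uc = sqrt(0.897^2 + 0.717^2 + 0.324^2)
uc = sqrt(0.804609 + 0.514089 + 0.104976)
uc = 1.1932

1.1932


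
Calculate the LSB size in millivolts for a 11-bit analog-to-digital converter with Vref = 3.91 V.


The resolution (LSB) of an ADC is Vref / 2^n.
LSB = 3.91 / 2^11
LSB = 3.91 / 2048
LSB = 0.00190918 V = 1.90917969 mV

1.90917969 mV


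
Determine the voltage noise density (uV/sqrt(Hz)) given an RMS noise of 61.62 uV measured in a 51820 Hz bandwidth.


Noise spectral density = Vrms / sqrt(BW).
NSD = 61.62 / sqrt(51820)
NSD = 61.62 / 227.6401
NSD = 0.2707 uV/sqrt(Hz)

0.2707 uV/sqrt(Hz)


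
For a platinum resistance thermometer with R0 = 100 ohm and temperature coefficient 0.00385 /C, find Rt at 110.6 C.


The RTD equation: Rt = R0 * (1 + alpha * T).
Rt = 100 * (1 + 0.00385 * 110.6)
Rt = 100 * (1 + 0.42581)
Rt = 100 * 1.42581
Rt = 142.581 ohm

142.581 ohm


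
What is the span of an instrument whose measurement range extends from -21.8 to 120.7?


Span = upper range - lower range.
Span = 120.7 - (-21.8)
Span = 142.5

142.5


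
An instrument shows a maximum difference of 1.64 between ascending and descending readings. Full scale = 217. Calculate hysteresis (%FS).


Hysteresis = (max difference / full scale) * 100%.
H = (1.64 / 217) * 100
H = 0.756 %FS

0.756 %FS


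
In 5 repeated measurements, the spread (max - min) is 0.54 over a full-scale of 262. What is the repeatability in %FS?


Repeatability = (spread / full scale) * 100%.
R = (0.54 / 262) * 100
R = 0.206 %FS

0.206 %FS


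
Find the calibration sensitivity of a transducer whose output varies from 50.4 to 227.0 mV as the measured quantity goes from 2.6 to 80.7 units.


Sensitivity = (y2 - y1) / (x2 - x1).
S = (227.0 - 50.4) / (80.7 - 2.6)
S = 176.6 / 78.1
S = 2.2612 mV/unit

2.2612 mV/unit


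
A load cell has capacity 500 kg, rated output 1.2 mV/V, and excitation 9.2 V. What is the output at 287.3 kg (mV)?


Vout = rated_output * Vex * (load / capacity).
Vout = 1.2 * 9.2 * (287.3 / 500)
Vout = 1.2 * 9.2 * 0.5746
Vout = 6.344 mV

6.344 mV


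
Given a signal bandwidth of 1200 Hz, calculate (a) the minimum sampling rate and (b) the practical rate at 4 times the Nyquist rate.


By Nyquist theorem, fs_min = 2 * fmax.
fs_min = 2 * 1200 = 2400 Hz
Practical rate = 4 * fs_min = 4 * 2400 = 9600 Hz

fs_min = 2400 Hz, fs_practical = 9600 Hz


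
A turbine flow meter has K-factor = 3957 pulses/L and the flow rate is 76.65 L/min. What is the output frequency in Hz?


Frequency = K * Q / 60 (converting L/min to L/s).
f = 3957 * 76.65 / 60
f = 303304.05 / 60
f = 5055.07 Hz

5055.07 Hz


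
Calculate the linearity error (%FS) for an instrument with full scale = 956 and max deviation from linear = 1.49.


Linearity error = (max deviation / full scale) * 100%.
Linearity = (1.49 / 956) * 100
Linearity = 0.156 %FS

0.156 %FS


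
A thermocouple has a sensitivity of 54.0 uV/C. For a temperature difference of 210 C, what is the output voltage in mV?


The thermocouple output V = sensitivity * dT.
V = 54.0 uV/C * 210 C
V = 11340.0 uV
V = 11.34 mV

11.34 mV


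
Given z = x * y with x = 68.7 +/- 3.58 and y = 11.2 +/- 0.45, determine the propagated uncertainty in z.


For a product z = x*y, the relative uncertainty is:
uz/z = sqrt((ux/x)^2 + (uy/y)^2)
Relative uncertainties: ux/x = 3.58/68.7 = 0.052111
uy/y = 0.45/11.2 = 0.040179
z = 68.7 * 11.2 = 769.4
uz = 769.4 * sqrt(0.052111^2 + 0.040179^2) = 50.63

50.63


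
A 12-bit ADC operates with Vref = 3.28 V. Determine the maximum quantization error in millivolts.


The maximum quantization error is +/- LSB/2.
LSB = Vref / 2^n = 3.28 / 4096 = 0.00080078 V
Max error = LSB / 2 = 0.00080078 / 2 = 0.00040039 V
Max error = 0.4004 mV

0.4004 mV


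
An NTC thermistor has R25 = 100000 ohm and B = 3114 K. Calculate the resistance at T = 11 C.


NTC thermistor equation: Rt = R25 * exp(B * (1/T - 1/T25)).
T in Kelvin: 284.15 K, T25 = 298.15 K
1/T - 1/T25 = 1/284.15 - 1/298.15 = 0.00016525
B * (1/T - 1/T25) = 3114 * 0.00016525 = 0.5146
Rt = 100000 * exp(0.5146) = 167295.8 ohm

167295.8 ohm


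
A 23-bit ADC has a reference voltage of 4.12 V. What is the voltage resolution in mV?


The resolution (LSB) of an ADC is Vref / 2^n.
LSB = 4.12 / 2^23
LSB = 4.12 / 8388608
LSB = 4.9e-07 V = 0.00049114 mV

0.00049114 mV


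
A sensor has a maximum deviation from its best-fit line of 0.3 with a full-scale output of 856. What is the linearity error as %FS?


Linearity error = (max deviation / full scale) * 100%.
Linearity = (0.3 / 856) * 100
Linearity = 0.035 %FS

0.035 %FS


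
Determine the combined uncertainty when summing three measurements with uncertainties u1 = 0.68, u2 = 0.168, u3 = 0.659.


For a sum of independent quantities, uc = sqrt(u1^2 + u2^2 + u3^2).
uc = sqrt(0.68^2 + 0.168^2 + 0.659^2)
uc = sqrt(0.4624 + 0.028224 + 0.434281)
uc = 0.9617

0.9617


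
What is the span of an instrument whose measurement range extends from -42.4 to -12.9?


Span = upper range - lower range.
Span = -12.9 - (-42.4)
Span = 29.5

29.5
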